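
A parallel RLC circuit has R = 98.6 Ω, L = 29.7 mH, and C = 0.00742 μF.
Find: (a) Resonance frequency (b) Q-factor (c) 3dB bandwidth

Step 1 — Resonance: ω₀ = 1/√(LC) = 1/√(0.0297·7.42e-09) = 6.736e+04 rad/s.
Step 2 — f₀ = ω₀/(2π) = 1.072e+04 Hz.
Step 3 — Parallel Q: Q = R/(ω₀L) = 98.6/(6.736e+04·0.0297) = 0.04928.
Step 4 — Bandwidth: Δω = ω₀/Q = 1.367e+06 rad/s; BW = Δω/(2π) = 2.175e+05 Hz.

(a) f₀ = 1.072e+04 Hz  (b) Q = 0.04928  (c) BW = 2.175e+05 Hz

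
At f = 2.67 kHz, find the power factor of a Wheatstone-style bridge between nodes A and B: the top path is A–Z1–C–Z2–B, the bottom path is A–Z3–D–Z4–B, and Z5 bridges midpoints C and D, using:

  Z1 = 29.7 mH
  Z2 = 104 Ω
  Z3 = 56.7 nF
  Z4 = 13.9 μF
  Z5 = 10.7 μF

Step 1 — Angular frequency: ω = 2π·f = 2π·2670 = 1.678e+04 rad/s.
Step 2 — Component impedances:
  Z1: Z = jωL = j·1.678e+04·0.0297 = 0 + j498.3 Ω
  Z2: Z = R = 104 Ω
  Z3: Z = 1/(jωC) = -j/(ω·C) = 0 - j1051 Ω
  Z4: Z = 1/(jωC) = -j/(ω·C) = 0 - j4.288 Ω
  Z5: Z = 1/(jωC) = -j/(ω·C) = 0 - j5.571 Ω
Step 3 — Bridge requires nodal analysis (the Z5 bridge couples midpoints C and D, so the two paths cannot be reduced to a simple series/parallel combination). Setting node B to ground and injecting 1 A at node A, the 3-node admittance system at A, C, D solves to V_A = Z_AB = 2.08 + j923.1 Ω = 923.1∠89.9° Ω.
Step 4 — Power factor: PF = cos(φ) = Re(Z)/|Z| = 2.08/923.1 = 0.002253.
Step 5 — Type: Im(Z) = 923.1 ⇒ lagging (phase φ = 89.9°).

PF = 0.002253 (lagging, φ = 89.9°)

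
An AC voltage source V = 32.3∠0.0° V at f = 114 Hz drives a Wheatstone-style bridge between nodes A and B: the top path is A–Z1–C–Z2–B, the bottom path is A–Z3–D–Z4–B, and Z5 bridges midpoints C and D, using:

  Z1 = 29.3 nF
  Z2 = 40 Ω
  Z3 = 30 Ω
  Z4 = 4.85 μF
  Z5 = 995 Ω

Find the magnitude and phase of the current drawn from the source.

Step 1 — Angular frequency: ω = 2π·f = 2π·114 = 716.3 rad/s.
Step 2 — Component impedances:
  Z1: Z = 1/(jωC) = -j/(ω·C) = 0 - j4.765e+04 Ω
  Z2: Z = R = 40 Ω
  Z3: Z = R = 30 Ω
  Z4: Z = 1/(jωC) = -j/(ω·C) = 0 - j287.9 Ω
  Z5: Z = R = 995 Ω
Step 3 — Bridge requires nodal analysis (the Z5 bridge couples midpoints C and D, so the two paths cannot be reduced to a simple series/parallel combination). Setting node B to ground and injecting 1 A at node A, the 3-node admittance system at A, C, D solves to V_A = Z_AB = 103.2 - j266 Ω = 285.3∠-68.8° Ω.
Step 4 — Source phasor: V = 32.3∠0.0° V = 32.3 V.
Step 5 — Ohm's law: I = V / Z_total = (32.3) / (103.2 - j266) = 0.04095 + j0.1055 A.
Step 6 — Convert to polar: |I| = 0.1132 A, ∠I = 68.8°.

I = 0.1132∠68.8° A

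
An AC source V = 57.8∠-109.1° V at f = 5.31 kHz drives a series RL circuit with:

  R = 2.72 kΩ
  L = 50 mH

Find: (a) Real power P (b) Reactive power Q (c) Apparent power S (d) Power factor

Step 1 — Angular frequency: ω = 2π·f = 2π·5310 = 3.336e+04 rad/s.
Step 2 — Component impedances:
  R: Z = R = 2720 Ω
  L: Z = jωL = j·3.336e+04·0.05 = 0 + j1668 Ω
Step 3 — Series combination: Z_total = R + L = 2720 + j1668 Ω = 3191∠31.5° Ω.
Step 4 — Source phasor: V = 57.8∠-109.1° V = -18.91 - j54.62 V.
Step 5 — Current: I = V / Z = -0.014 - j0.01149 A = 0.01811∠-140.6° A.
Step 6 — Complex power: S = V·I* = 0.8925 + j0.5474 VA.
Step 7 — Real power: P = Re(S) = 0.8925 W.
Step 8 — Reactive power: Q = Im(S) = 0.5474 VAR.
Step 9 — Apparent power: |S| = 1.047 VA.
Step 10 — Power factor: PF = P/|S| = 0.8524 (lagging).

(a) P = 0.8925 W  (b) Q = 0.5474 VAR  (c) S = 1.047 VA  (d) PF = 0.8524 (lagging)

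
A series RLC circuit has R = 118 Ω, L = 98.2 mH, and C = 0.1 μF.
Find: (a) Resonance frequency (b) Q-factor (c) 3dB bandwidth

Step 1 — Resonance condition Im(Z)=0 gives ω₀ = 1/√(LC).
Step 2 — ω₀ = 1/√(0.0982·1e-07) = 1.009e+04 rad/s.
Step 3 — f₀ = ω₀/(2π) = 1606 Hz.
Step 4 — Series Q: Q = ω₀L/R = 1.009e+04·0.0982/118 = 8.398.
Step 5 — 3dB bandwidth: Δω = ω₀/Q = 1202 rad/s; BW = Δω/(2π) = 191.2 Hz.

(a) f₀ = 1606 Hz  (b) Q = 8.398  (c) BW = 191.2 Hz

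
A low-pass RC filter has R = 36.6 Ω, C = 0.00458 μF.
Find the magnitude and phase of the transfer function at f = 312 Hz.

Step 1 — Angular frequency: ω = 2π·312 = 1960 rad/s.
Step 2 — Transfer function: H(jω) = 1/(1 + jωRC).
Step 3 — Denominator: 1 + jωRC = 1 + j·1960·36.6·4.58e-09 = 1 + j0.0003286.
Step 4 — H = 1 - j0.0003286.
Step 5 — Magnitude: |H| = 1 (-0.0 dB); phase: φ = -0.0°.

|H| = 1 (-0.0 dB), φ = -0.0°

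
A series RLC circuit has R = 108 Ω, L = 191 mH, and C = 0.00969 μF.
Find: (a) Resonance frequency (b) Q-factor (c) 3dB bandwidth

Step 1 — Resonance: ω₀ = 1/√(LC) = 1/√(0.191·9.69e-09) = 2.324e+04 rad/s.
Step 2 — f₀ = ω₀/(2π) = 3699 Hz.
Step 3 — Series Q: Q = ω₀L/R = 2.324e+04·0.191/108 = 41.11.
Step 4 — Bandwidth: Δω = ω₀/Q = 565.4 rad/s; BW = Δω/(2π) = 89.99 Hz.

(a) f₀ = 3699 Hz  (b) Q = 41.11  (c) BW = 89.99 Hz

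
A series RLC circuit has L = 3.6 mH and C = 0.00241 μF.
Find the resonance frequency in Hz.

Step 1 — Resonance condition Im(Z)=0 gives ω₀ = 1/√(LC).
Step 2 — ω₀ = 1/√(0.0036·2.41e-09) = 3.395e+05 rad/s.
Step 3 — f₀ = ω₀/(2π) = 5.403e+04 Hz.

f₀ = 5.403e+04 Hz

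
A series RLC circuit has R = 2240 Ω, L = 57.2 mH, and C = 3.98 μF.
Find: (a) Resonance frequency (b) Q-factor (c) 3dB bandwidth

Step 1 — Resonance: ω₀ = 1/√(LC) = 1/√(0.0572·3.98e-06) = 2096 rad/s.
Step 2 — f₀ = ω₀/(2π) = 333.6 Hz.
Step 3 — Series Q: Q = ω₀L/R = 2096·0.0572/2240 = 0.05352.
Step 4 — Bandwidth: Δω = ω₀/Q = 3.916e+04 rad/s; BW = Δω/(2π) = 6233 Hz.

(a) f₀ = 333.6 Hz  (b) Q = 0.05352  (c) BW = 6233 Hz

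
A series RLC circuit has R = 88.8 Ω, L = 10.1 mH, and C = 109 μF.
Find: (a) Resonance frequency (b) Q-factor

Step 1 — Resonance condition Im(Z)=0 gives ω₀ = 1/√(LC).
Step 2 — ω₀ = 1/√(0.0101·0.000109) = 953.1 rad/s.
Step 3 — f₀ = ω₀/(2π) = 151.7 Hz.
Step 4 — Series Q: Q = ω₀L/R = 953.1·0.0101/88.8 = 0.1084.

(a) f₀ = 151.7 Hz  (b) Q = 0.1084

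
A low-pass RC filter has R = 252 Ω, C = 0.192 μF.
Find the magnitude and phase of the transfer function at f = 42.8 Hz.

Step 1 — Angular frequency: ω = 2π·42.8 = 268.9 rad/s.
Step 2 — Transfer function: H(jω) = 1/(1 + jωRC).
Step 3 — Denominator: 1 + jωRC = 1 + j·268.9·252·1.92e-07 = 1 + j0.01301.
Step 4 — H = 0.9998 - j0.01301.
Step 5 — Magnitude: |H| = 0.9999 (-0.0 dB); phase: φ = -0.7°.

|H| = 0.9999 (-0.0 dB), φ = -0.7°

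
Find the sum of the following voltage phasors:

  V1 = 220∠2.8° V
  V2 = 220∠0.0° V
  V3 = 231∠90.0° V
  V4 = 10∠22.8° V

Step 1 — Convert each phasor to rectangular form:
  V1 = 220·(cos(2.8°) + j·sin(2.8°)) = 219.7 + j10.75 V
  V2 = 220·(cos(0.0°) + j·sin(0.0°)) = 220 V
  V3 = 231·(cos(90.0°) + j·sin(90.0°)) = 0 + j231 V
  V4 = 10·(cos(22.8°) + j·sin(22.8°)) = 9.219 + j3.875 V
Step 2 — Sum components: V_total = 449 + j245.6 V.
Step 3 — Convert to polar: |V_total| = 511.8 V, ∠V_total = 28.7°.

V_total = 511.8∠28.7° V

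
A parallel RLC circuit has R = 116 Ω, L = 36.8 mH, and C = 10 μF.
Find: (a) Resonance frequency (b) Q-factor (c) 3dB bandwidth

Step 1 — Resonance: ω₀ = 1/√(LC) = 1/√(0.0368·1e-05) = 1648 rad/s.
Step 2 — f₀ = ω₀/(2π) = 262.4 Hz.
Step 3 — Parallel Q: Q = R/(ω₀L) = 116/(1648·0.0368) = 1.912.
Step 4 — Bandwidth: Δω = ω₀/Q = 862.1 rad/s; BW = Δω/(2π) = 137.2 Hz.

(a) f₀ = 262.4 Hz  (b) Q = 1.912  (c) BW = 137.2 Hz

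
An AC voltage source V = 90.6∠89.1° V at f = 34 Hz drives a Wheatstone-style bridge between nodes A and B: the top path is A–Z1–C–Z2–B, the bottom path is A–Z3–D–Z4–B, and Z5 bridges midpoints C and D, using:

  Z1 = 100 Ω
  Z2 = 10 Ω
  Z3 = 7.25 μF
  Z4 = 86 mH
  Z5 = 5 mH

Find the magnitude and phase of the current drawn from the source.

Step 1 — Angular frequency: ω = 2π·f = 2π·34 = 213.6 rad/s.
Step 2 — Component impedances:
  Z1: Z = R = 100 Ω
  Z2: Z = R = 10 Ω
  Z3: Z = 1/(jωC) = -j/(ω·C) = 0 - j645.7 Ω
  Z4: Z = jωL = j·213.6·0.086 = 0 + j18.37 Ω
  Z5: Z = jωL = j·213.6·0.005 = 0 + j1.068 Ω
Step 3 — Bridge requires nodal analysis (the Z5 bridge couples midpoints C and D, so the two paths cannot be reduced to a simple series/parallel combination). Setting node B to ground and injecting 1 A at node A, the 3-node admittance system at A, C, D solves to V_A = Z_AB = 105.6 - j11.22 Ω = 106.2∠-6.1° Ω.
Step 4 — Source phasor: V = 90.6∠89.1° V = 1.423 + j90.59 V.
Step 5 — Ohm's law: I = V / Z_total = (1.423 + j90.59) / (105.6 - j11.22) = -0.07682 + j0.8496 A.
Step 6 — Convert to polar: |I| = 0.8531 A, ∠I = 95.2°.

I = 0.8531∠95.2° A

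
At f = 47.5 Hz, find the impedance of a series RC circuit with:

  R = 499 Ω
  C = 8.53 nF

Step 1 — Angular frequency: ω = 2π·f = 2π·47.5 = 298.5 rad/s.
Step 2 — Component impedances:
  R: Z = R = 499 Ω
  C: Z = 1/(jωC) = -j/(ω·C) = 0 - j3.928e+05 Ω
Step 3 — Series combination: Z_total = R + C = 499 - j3.928e+05 Ω = 3.928e+05∠-89.9° Ω.

Z = 499 - j3.928e+05 Ω = 3.928e+05∠-89.9° Ω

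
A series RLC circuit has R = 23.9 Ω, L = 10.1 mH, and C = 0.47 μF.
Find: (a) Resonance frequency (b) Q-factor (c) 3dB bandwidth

Step 1 — Resonance: ω₀ = 1/√(LC) = 1/√(0.0101·4.7e-07) = 1.451e+04 rad/s.
Step 2 — f₀ = ω₀/(2π) = 2310 Hz.
Step 3 — Series Q: Q = ω₀L/R = 1.451e+04·0.0101/23.9 = 6.134.
Step 4 — Bandwidth: Δω = ω₀/Q = 2366 rad/s; BW = Δω/(2π) = 376.6 Hz.

(a) f₀ = 2310 Hz  (b) Q = 6.134  (c) BW = 376.6 Hz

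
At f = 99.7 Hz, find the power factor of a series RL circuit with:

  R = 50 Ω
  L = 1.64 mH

Step 1 — Angular frequency: ω = 2π·f = 2π·99.7 = 626.4 rad/s.
Step 2 — Component impedances:
  R: Z = R = 50 Ω
  L: Z = jωL = j·626.4·0.00164 = 0 + j1.027 Ω
Step 3 — Series combination: Z_total = R + L = 50 + j1.027 Ω = 50.01∠1.2° Ω.
Step 4 — Power factor: PF = cos(φ) = Re(Z)/|Z| = 50/50.01 = 0.9998.
Step 5 — Type: Im(Z) = 1.027 ⇒ lagging (phase φ = 1.2°).

PF = 0.9998 (lagging, φ = 1.2°)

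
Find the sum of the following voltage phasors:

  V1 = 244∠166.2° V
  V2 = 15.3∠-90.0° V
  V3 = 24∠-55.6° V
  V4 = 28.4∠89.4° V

Step 1 — Convert each phasor to rectangular form:
  V1 = 244·(cos(166.2°) + j·sin(166.2°)) = -237 + j58.2 V
  V2 = 15.3·(cos(-90.0°) + j·sin(-90.0°)) = 0 - j15.3 V
  V3 = 24·(cos(-55.6°) + j·sin(-55.6°)) = 13.56 - j19.8 V
  V4 = 28.4·(cos(89.4°) + j·sin(89.4°)) = 0.2974 + j28.4 V
Step 2 — Sum components: V_total = -223.1 + j51.5 V.
Step 3 — Convert to polar: |V_total| = 229 V, ∠V_total = 167.0°.

V_total = 229∠167.0° V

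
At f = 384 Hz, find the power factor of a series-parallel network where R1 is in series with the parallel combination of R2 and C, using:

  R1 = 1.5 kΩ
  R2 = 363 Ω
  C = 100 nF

Step 1 — Angular frequency: ω = 2π·f = 2π·384 = 2413 rad/s.
Step 2 — Component impedances:
  R1: Z = R = 1500 Ω
  R2: Z = R = 363 Ω
  C: Z = 1/(jωC) = -j/(ω·C) = 0 - j4145 Ω
Step 3 — Parallel branch: R2 || C = 1/(1/R2 + 1/C) = 360.2 - j31.55 Ω.
Step 4 — Series with R1: Z_total = R1 + (R2 || C) = 1860 - j31.55 Ω = 1861∠-1.0° Ω.
Step 5 — Power factor: PF = cos(φ) = Re(Z)/|Z| = 1860.24/1860.5 = 0.9999.
Step 6 — Type: Im(Z) = -31.55 ⇒ leading (phase φ = -1.0°).

PF = 0.9999 (leading, φ = -1.0°)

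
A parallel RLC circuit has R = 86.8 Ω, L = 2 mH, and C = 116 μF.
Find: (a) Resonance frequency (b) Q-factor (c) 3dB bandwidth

Step 1 — Resonance: ω₀ = 1/√(LC) = 1/√(0.002·0.000116) = 2076 rad/s.
Step 2 — f₀ = ω₀/(2π) = 330.4 Hz.
Step 3 — Parallel Q: Q = R/(ω₀L) = 86.8/(2076·0.002) = 20.9.
Step 4 — Bandwidth: Δω = ω₀/Q = 99.32 rad/s; BW = Δω/(2π) = 15.81 Hz.

(a) f₀ = 330.4 Hz  (b) Q = 20.9  (c) BW = 15.81 Hz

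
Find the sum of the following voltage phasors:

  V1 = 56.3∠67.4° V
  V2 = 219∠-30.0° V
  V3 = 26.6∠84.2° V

Step 1 — Convert each phasor to rectangular form:
  V1 = 56.3·(cos(67.4°) + j·sin(67.4°)) = 21.64 + j51.98 V
  V2 = 219·(cos(-30.0°) + j·sin(-30.0°)) = 189.7 - j109.5 V
  V3 = 26.6·(cos(84.2°) + j·sin(84.2°)) = 2.688 + j26.46 V
Step 2 — Sum components: V_total = 214 - j31.06 V.
Step 3 — Convert to polar: |V_total| = 216.2 V, ∠V_total = -8.3°.

V_total = 216.2∠-8.3° V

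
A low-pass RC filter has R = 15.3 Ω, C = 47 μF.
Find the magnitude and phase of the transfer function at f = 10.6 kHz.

Step 1 — Angular frequency: ω = 2π·1.06e+04 = 6.66e+04 rad/s.
Step 2 — Transfer function: H(jω) = 1/(1 + jωRC).
Step 3 — Denominator: 1 + jωRC = 1 + j·6.66e+04·15.3·4.7e-05 = 1 + j47.89.
Step 4 — H = 0.0004358 - j0.02087.
Step 5 — Magnitude: |H| = 0.02088 (-33.6 dB); phase: φ = -88.8°.

|H| = 0.02088 (-33.6 dB), φ = -88.8°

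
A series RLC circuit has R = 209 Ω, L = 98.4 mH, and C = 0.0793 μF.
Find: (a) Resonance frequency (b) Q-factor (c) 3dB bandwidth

Step 1 — Resonance condition Im(Z)=0 gives ω₀ = 1/√(LC).
Step 2 — ω₀ = 1/√(0.0984·7.93e-08) = 1.132e+04 rad/s.
Step 3 — f₀ = ω₀/(2π) = 1802 Hz.
Step 4 — Series Q: Q = ω₀L/R = 1.132e+04·0.0984/209 = 5.33.
Step 5 — 3dB bandwidth: Δω = ω₀/Q = 2124 rad/s; BW = Δω/(2π) = 338 Hz.

(a) f₀ = 1802 Hz  (b) Q = 5.33  (c) BW = 338 Hz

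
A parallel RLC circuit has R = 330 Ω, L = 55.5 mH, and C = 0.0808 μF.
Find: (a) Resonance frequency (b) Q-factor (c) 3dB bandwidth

Step 1 — Resonance: ω₀ = 1/√(LC) = 1/√(0.0555·8.08e-08) = 1.493e+04 rad/s.
Step 2 — f₀ = ω₀/(2π) = 2377 Hz.
Step 3 — Parallel Q: Q = R/(ω₀L) = 330/(1.493e+04·0.0555) = 0.3982.
Step 4 — Bandwidth: Δω = ω₀/Q = 3.75e+04 rad/s; BW = Δω/(2π) = 5969 Hz.

(a) f₀ = 2377 Hz  (b) Q = 0.3982  (c) BW = 5969 Hz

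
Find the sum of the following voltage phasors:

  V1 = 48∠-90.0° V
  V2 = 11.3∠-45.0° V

Step 1 — Convert each phasor to rectangular form:
  V1 = 48·(cos(-90.0°) + j·sin(-90.0°)) = 0 - j48 V
  V2 = 11.3·(cos(-45.0°) + j·sin(-45.0°)) = 7.99 - j7.99 V
Step 2 — Sum components: V_total = 7.99 - j55.99 V.
Step 3 — Convert to polar: |V_total| = 56.56 V, ∠V_total = -81.9°.

V_total = 56.56∠-81.9° V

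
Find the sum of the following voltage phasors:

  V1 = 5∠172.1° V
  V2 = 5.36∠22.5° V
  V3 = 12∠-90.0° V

Step 1 — Convert each phasor to rectangular form:
  V1 = 5·(cos(172.1°) + j·sin(172.1°)) = -4.953 + j0.6872 V
  V2 = 5.36·(cos(22.5°) + j·sin(22.5°)) = 4.952 + j2.051 V
  V3 = 12·(cos(-90.0°) + j·sin(-90.0°)) = 0 - j12 V
Step 2 — Sum components: V_total = -0.000553 - j9.262 V.
Step 3 — Convert to polar: |V_total| = 9.262 V, ∠V_total = -90.0°.

V_total = 9.262∠-90.0° V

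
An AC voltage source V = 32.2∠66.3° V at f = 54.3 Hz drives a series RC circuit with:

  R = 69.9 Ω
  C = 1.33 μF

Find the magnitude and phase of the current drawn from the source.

Step 1 — Angular frequency: ω = 2π·f = 2π·54.3 = 341.2 rad/s.
Step 2 — Component impedances:
  R: Z = R = 69.9 Ω
  C: Z = 1/(jωC) = -j/(ω·C) = 0 - j2204 Ω
Step 3 — Series combination: Z_total = R + C = 69.9 - j2204 Ω = 2205∠-88.2° Ω.
Step 4 — Source phasor: V = 32.2∠66.3° V = 12.94 + j29.48 V.
Step 5 — Ohm's law: I = V / Z_total = (12.94 + j29.48) / (69.9 - j2204) = -0.01318 + j0.006291 A.
Step 6 — Convert to polar: |I| = 0.0146 A, ∠I = 154.5°.

I = 0.0146∠154.5° A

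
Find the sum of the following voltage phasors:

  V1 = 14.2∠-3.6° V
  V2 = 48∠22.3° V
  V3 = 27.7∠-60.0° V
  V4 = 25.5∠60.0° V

Step 1 — Convert each phasor to rectangular form:
  V1 = 14.2·(cos(-3.6°) + j·sin(-3.6°)) = 14.17 - j0.8916 V
  V2 = 48·(cos(22.3°) + j·sin(22.3°)) = 44.41 + j18.21 V
  V3 = 27.7·(cos(-60.0°) + j·sin(-60.0°)) = 13.85 - j23.99 V
  V4 = 25.5·(cos(60.0°) + j·sin(60.0°)) = 12.75 + j22.08 V
Step 2 — Sum components: V_total = 85.18 + j15.42 V.
Step 3 — Convert to polar: |V_total| = 86.57 V, ∠V_total = 10.3°.

V_total = 86.57∠10.3° V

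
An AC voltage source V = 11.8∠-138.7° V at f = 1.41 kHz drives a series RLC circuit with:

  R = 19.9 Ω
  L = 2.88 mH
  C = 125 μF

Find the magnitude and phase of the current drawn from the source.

Step 1 — Angular frequency: ω = 2π·f = 2π·1410 = 8859 rad/s.
Step 2 — Component impedances:
  R: Z = R = 19.9 Ω
  L: Z = jωL = j·8859·0.00288 = 0 + j25.51 Ω
  C: Z = 1/(jωC) = -j/(ω·C) = 0 - j0.903 Ω
Step 3 — Series combination: Z_total = R + L + C = 19.9 + j24.61 Ω = 31.65∠51.0° Ω.
Step 4 — Source phasor: V = 11.8∠-138.7° V = -8.865 - j7.788 V.
Step 5 — Ohm's law: I = V / Z_total = (-8.865 - j7.788) / (19.9 + j24.61) = -0.3674 + j0.06309 A.
Step 6 — Convert to polar: |I| = 0.3728 A, ∠I = 170.3°.

I = 0.3728∠170.3° A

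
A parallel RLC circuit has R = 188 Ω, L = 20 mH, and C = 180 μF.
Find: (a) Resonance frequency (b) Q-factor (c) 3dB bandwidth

Step 1 — Resonance: ω₀ = 1/√(LC) = 1/√(0.02·0.00018) = 527 rad/s.
Step 2 — f₀ = ω₀/(2π) = 83.88 Hz.
Step 3 — Parallel Q: Q = R/(ω₀L) = 188/(527·0.02) = 17.84.
Step 4 — Bandwidth: Δω = ω₀/Q = 29.55 rad/s; BW = Δω/(2π) = 4.703 Hz.

(a) f₀ = 83.88 Hz  (b) Q = 17.84  (c) BW = 4.703 Hz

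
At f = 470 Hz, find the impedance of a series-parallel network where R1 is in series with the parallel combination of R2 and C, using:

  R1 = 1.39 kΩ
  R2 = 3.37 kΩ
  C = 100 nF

Step 1 — Angular frequency: ω = 2π·f = 2π·470 = 2953 rad/s.
Step 2 — Component impedances:
  R1: Z = R = 1390 Ω
  R2: Z = R = 3370 Ω
  C: Z = 1/(jωC) = -j/(ω·C) = 0 - j3386 Ω
Step 3 — Parallel branch: R2 || C = 1/(1/R2 + 1/C) = 1693 - j1685 Ω.
Step 4 — Series with R1: Z_total = R1 + (R2 || C) = 3083 - j1685 Ω = 3514∠-28.7° Ω.

Z = 3083 - j1685 Ω = 3514∠-28.7° Ω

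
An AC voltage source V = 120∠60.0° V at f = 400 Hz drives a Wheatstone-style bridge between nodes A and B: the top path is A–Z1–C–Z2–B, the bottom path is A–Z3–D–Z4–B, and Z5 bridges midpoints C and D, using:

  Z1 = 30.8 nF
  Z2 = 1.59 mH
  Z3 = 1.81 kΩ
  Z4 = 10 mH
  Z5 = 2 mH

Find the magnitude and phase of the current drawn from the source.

Step 1 — Angular frequency: ω = 2π·f = 2π·400 = 2513 rad/s.
Step 2 — Component impedances:
  Z1: Z = 1/(jωC) = -j/(ω·C) = 0 - j1.292e+04 Ω
  Z2: Z = jωL = j·2513·0.00159 = 0 + j3.996 Ω
  Z3: Z = R = 1810 Ω
  Z4: Z = jωL = j·2513·0.01 = 0 + j25.13 Ω
  Z5: Z = jωL = j·2513·0.002 = 0 + j5.027 Ω
Step 3 — Bridge requires nodal analysis (the Z5 bridge couples midpoints C and D, so the two paths cannot be reduced to a simple series/parallel combination). Setting node B to ground and injecting 1 A at node A, the 3-node admittance system at A, C, D solves to V_A = Z_AB = 1776 - j242.3 Ω = 1793∠-7.8° Ω.
Step 4 — Source phasor: V = 120∠60.0° V = 60 + j103.9 V.
Step 5 — Ohm's law: I = V / Z_total = (60 + j103.9) / (1776 - j242.3) = 0.02533 + j0.06197 A.
Step 6 — Convert to polar: |I| = 0.06694 A, ∠I = 67.8°.

I = 0.06694∠67.8° A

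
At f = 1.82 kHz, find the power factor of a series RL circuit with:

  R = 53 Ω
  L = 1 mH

Step 1 — Angular frequency: ω = 2π·f = 2π·1820 = 1.144e+04 rad/s.
Step 2 — Component impedances:
  R: Z = R = 53 Ω
  L: Z = jωL = j·1.144e+04·0.001 = 0 + j11.44 Ω
Step 3 — Series combination: Z_total = R + L = 53 + j11.44 Ω = 54.22∠12.2° Ω.
Step 4 — Power factor: PF = cos(φ) = Re(Z)/|Z| = 53/54.22 = 0.9775.
Step 5 — Type: Im(Z) = 11.44 ⇒ lagging (phase φ = 12.2°).

PF = 0.9775 (lagging, φ = 12.2°)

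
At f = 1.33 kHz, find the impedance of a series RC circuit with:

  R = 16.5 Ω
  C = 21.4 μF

Step 1 — Angular frequency: ω = 2π·f = 2π·1330 = 8357 rad/s.
Step 2 — Component impedances:
  R: Z = R = 16.5 Ω
  C: Z = 1/(jωC) = -j/(ω·C) = 0 - j5.592 Ω
Step 3 — Series combination: Z_total = R + C = 16.5 - j5.592 Ω = 17.42∠-18.7° Ω.

Z = 16.5 - j5.592 Ω = 17.42∠-18.7° Ω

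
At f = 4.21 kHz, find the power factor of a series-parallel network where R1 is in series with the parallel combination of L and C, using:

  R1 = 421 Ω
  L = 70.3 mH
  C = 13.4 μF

Step 1 — Angular frequency: ω = 2π·f = 2π·4210 = 2.645e+04 rad/s.
Step 2 — Component impedances:
  R1: Z = R = 421 Ω
  L: Z = jωL = j·2.645e+04·0.0703 = 0 + j1860 Ω
  C: Z = 1/(jωC) = -j/(ω·C) = 0 - j2.821 Ω
Step 3 — Parallel branch: L || C = 1/(1/L + 1/C) = 0 - j2.825 Ω.
Step 4 — Series with R1: Z_total = R1 + (L || C) = 421 - j2.825 Ω = 421∠-0.4° Ω.
Step 5 — Power factor: PF = cos(φ) = Re(Z)/|Z| = 421/421 = 1.
Step 6 — Type: Im(Z) = -2.825 ⇒ leading (phase φ = -0.4°).

PF = 1 (leading, φ = -0.4°)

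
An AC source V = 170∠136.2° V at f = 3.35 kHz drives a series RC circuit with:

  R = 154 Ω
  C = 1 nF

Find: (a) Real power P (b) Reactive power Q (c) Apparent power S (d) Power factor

Step 1 — Angular frequency: ω = 2π·f = 2π·3350 = 2.105e+04 rad/s.
Step 2 — Component impedances:
  R: Z = R = 154 Ω
  C: Z = 1/(jωC) = -j/(ω·C) = 0 - j4.751e+04 Ω
Step 3 — Series combination: Z_total = R + C = 154 - j4.751e+04 Ω = 4.751e+04∠-89.8° Ω.
Step 4 — Source phasor: V = 170∠136.2° V = -122.7 + j117.7 V.
Step 5 — Current: I = V / Z = -0.002485 - j0.002575 A = 0.003578∠-134.0° A.
Step 6 — Complex power: S = V·I* = 0.001972 - j0.6083 VA.
Step 7 — Real power: P = Re(S) = 0.001972 W.
Step 8 — Reactive power: Q = Im(S) = -0.6083 VAR.
Step 9 — Apparent power: |S| = 0.6083 VA.
Step 10 — Power factor: PF = P/|S| = 0.003241 (leading).

(a) P = 0.001972 W  (b) Q = -0.6083 VAR  (c) S = 0.6083 VA  (d) PF = 0.003241 (leading)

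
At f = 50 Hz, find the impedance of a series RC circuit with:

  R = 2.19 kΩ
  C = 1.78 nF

Step 1 — Angular frequency: ω = 2π·f = 2π·50 = 314.2 rad/s.
Step 2 — Component impedances:
  R: Z = R = 2190 Ω
  C: Z = 1/(jωC) = -j/(ω·C) = 0 - j1.788e+06 Ω
Step 3 — Series combination: Z_total = R + C = 2190 - j1.788e+06 Ω = 1.788e+06∠-89.9° Ω.

Z = 2190 - j1.788e+06 Ω = 1.788e+06∠-89.9° Ω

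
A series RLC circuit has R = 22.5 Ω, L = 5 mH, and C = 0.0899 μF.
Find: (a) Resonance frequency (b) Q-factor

Step 1 — Resonance condition Im(Z)=0 gives ω₀ = 1/√(LC).
Step 2 — ω₀ = 1/√(0.005·8.99e-08) = 4.717e+04 rad/s.
Step 3 — f₀ = ω₀/(2π) = 7507 Hz.
Step 4 — Series Q: Q = ω₀L/R = 4.717e+04·0.005/22.5 = 10.48.

(a) f₀ = 7507 Hz  (b) Q = 10.48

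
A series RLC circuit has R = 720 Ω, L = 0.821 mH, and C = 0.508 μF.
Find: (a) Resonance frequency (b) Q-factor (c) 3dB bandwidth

Step 1 — Resonance: ω₀ = 1/√(LC) = 1/√(0.000821·5.08e-07) = 4.897e+04 rad/s.
Step 2 — f₀ = ω₀/(2π) = 7793 Hz.
Step 3 — Series Q: Q = ω₀L/R = 4.897e+04·0.000821/720 = 0.05584.
Step 4 — Bandwidth: Δω = ω₀/Q = 8.77e+05 rad/s; BW = Δω/(2π) = 1.396e+05 Hz.

(a) f₀ = 7793 Hz  (b) Q = 0.05584  (c) BW = 1.396e+05 Hz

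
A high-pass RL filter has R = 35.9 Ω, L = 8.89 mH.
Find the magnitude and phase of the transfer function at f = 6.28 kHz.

Step 1 — Angular frequency: ω = 2π·6280 = 3.946e+04 rad/s.
Step 2 — Transfer function: H(jω) = jωL/(R + jωL).
Step 3 — Numerator jωL = j·350.8; denominator R + jωL = 35.9 + j350.8.
Step 4 — H = 0.9896 + j0.1013.
Step 5 — Magnitude: |H| = 0.9948 (-0.0 dB); phase: φ = 5.8°.

|H| = 0.9948 (-0.0 dB), φ = 5.8°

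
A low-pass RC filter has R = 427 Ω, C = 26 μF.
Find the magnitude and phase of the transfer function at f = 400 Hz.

Step 1 — Angular frequency: ω = 2π·400 = 2513 rad/s.
Step 2 — Transfer function: H(jω) = 1/(1 + jωRC).
Step 3 — Denominator: 1 + jωRC = 1 + j·2513·427·2.6e-05 = 1 + j27.9.
Step 4 — H = 0.001283 - j0.03579.
Step 5 — Magnitude: |H| = 0.03582 (-28.9 dB); phase: φ = -87.9°.

|H| = 0.03582 (-28.9 dB), φ = -87.9°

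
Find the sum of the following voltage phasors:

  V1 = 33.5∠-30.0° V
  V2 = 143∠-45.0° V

Step 1 — Convert each phasor to rectangular form:
  V1 = 33.5·(cos(-30.0°) + j·sin(-30.0°)) = 29.01 - j16.75 V
  V2 = 143·(cos(-45.0°) + j·sin(-45.0°)) = 101.1 - j101.1 V
Step 2 — Sum components: V_total = 130.1 - j117.9 V.
Step 3 — Convert to polar: |V_total| = 175.6 V, ∠V_total = -42.2°.

V_total = 175.6∠-42.2° V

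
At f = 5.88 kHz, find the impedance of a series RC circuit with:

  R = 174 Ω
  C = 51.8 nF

Step 1 — Angular frequency: ω = 2π·f = 2π·5880 = 3.695e+04 rad/s.
Step 2 — Component impedances:
  R: Z = R = 174 Ω
  C: Z = 1/(jωC) = -j/(ω·C) = 0 - j522.5 Ω
Step 3 — Series combination: Z_total = R + C = 174 - j522.5 Ω = 550.7∠-71.6° Ω.

Z = 174 - j522.5 Ω = 550.7∠-71.6° Ω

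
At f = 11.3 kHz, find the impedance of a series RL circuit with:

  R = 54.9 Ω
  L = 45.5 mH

Step 1 — Angular frequency: ω = 2π·f = 2π·1.13e+04 = 7.1e+04 rad/s.
Step 2 — Component impedances:
  R: Z = R = 54.9 Ω
  L: Z = jωL = j·7.1e+04·0.0455 = 0 + j3230 Ω
Step 3 — Series combination: Z_total = R + L = 54.9 + j3230 Ω = 3231∠89.0° Ω.

Z = 54.9 + j3230 Ω = 3231∠89.0° Ω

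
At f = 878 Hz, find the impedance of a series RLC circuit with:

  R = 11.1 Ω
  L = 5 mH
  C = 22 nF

Step 1 — Angular frequency: ω = 2π·f = 2π·878 = 5517 rad/s.
Step 2 — Component impedances:
  R: Z = R = 11.1 Ω
  L: Z = jωL = j·5517·0.005 = 0 + j27.58 Ω
  C: Z = 1/(jωC) = -j/(ω·C) = 0 - j8240 Ω
Step 3 — Series combination: Z_total = R + L + C = 11.1 - j8212 Ω = 8212∠-89.9° Ω.

Z = 11.1 - j8212 Ω = 8212∠-89.9° Ω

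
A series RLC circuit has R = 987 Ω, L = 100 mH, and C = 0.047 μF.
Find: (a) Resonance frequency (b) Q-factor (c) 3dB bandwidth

Step 1 — Resonance: ω₀ = 1/√(LC) = 1/√(0.1·4.7e-08) = 1.459e+04 rad/s.
Step 2 — f₀ = ω₀/(2π) = 2322 Hz.
Step 3 — Series Q: Q = ω₀L/R = 1.459e+04·0.1/987 = 1.478.
Step 4 — Bandwidth: Δω = ω₀/Q = 9870 rad/s; BW = Δω/(2π) = 1571 Hz.

(a) f₀ = 2322 Hz  (b) Q = 1.478  (c) BW = 1571 Hz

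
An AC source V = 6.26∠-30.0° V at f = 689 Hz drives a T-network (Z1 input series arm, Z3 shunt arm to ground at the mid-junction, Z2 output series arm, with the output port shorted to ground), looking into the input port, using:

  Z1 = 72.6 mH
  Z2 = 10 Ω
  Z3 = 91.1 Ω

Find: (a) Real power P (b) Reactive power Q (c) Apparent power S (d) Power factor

Step 1 — Angular frequency: ω = 2π·f = 2π·689 = 4329 rad/s.
Step 2 — Component impedances:
  Z1: Z = jωL = j·4329·0.0726 = 0 + j314.3 Ω
  Z2: Z = R = 10 Ω
  Z3: Z = R = 91.1 Ω
Step 3 — With the output port shorted to ground, the output series arm Z2 runs from the junction to ground; the shunt arm Z3 also runs from the junction to ground. They appear in parallel: Z3 || Z2 = 9.011 Ω.
Step 4 — Series with input arm Z1: Z_in = Z1 + (Z3 || Z2) = 9.011 + j314.3 Ω = 314.4∠88.4° Ω.
Step 5 — Source phasor: V = 6.26∠-30.0° V = 5.421 - j3.13 V.
Step 6 — Current: I = V / Z = -0.009457 - j0.01752 A = 0.01991∠-118.4° A.
Step 7 — Complex power: S = V·I* = 0.003572 + j0.1246 VA.
Step 8 — Real power: P = Re(S) = 0.003572 W.
Step 9 — Reactive power: Q = Im(S) = 0.1246 VAR.
Step 10 — Apparent power: |S| = 0.1246 VA.
Step 11 — Power factor: PF = P/|S| = 0.02866 (lagging).

(a) P = 0.003572 W  (b) Q = 0.1246 VAR  (c) S = 0.1246 VA  (d) PF = 0.02866 (lagging)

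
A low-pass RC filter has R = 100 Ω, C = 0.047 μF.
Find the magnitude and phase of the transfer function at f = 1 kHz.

Step 1 — Angular frequency: ω = 2π·1000 = 6283 rad/s.
Step 2 — Transfer function: H(jω) = 1/(1 + jωRC).
Step 3 — Denominator: 1 + jωRC = 1 + j·6283·100·4.7e-08 = 1 + j0.02953.
Step 4 — H = 0.9991 - j0.02951.
Step 5 — Magnitude: |H| = 0.9996 (-0.0 dB); phase: φ = -1.7°.

|H| = 0.9996 (-0.0 dB), φ = -1.7°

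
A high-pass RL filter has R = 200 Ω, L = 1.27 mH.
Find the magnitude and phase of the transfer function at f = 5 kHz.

Step 1 — Angular frequency: ω = 2π·5000 = 3.142e+04 rad/s.
Step 2 — Transfer function: H(jω) = jωL/(R + jωL).
Step 3 — Numerator jωL = j·39.9; denominator R + jωL = 200 + j39.9.
Step 4 — H = 0.03827 + j0.1919.
Step 5 — Magnitude: |H| = 0.1956 (-14.2 dB); phase: φ = 78.7°.

|H| = 0.1956 (-14.2 dB), φ = 78.7°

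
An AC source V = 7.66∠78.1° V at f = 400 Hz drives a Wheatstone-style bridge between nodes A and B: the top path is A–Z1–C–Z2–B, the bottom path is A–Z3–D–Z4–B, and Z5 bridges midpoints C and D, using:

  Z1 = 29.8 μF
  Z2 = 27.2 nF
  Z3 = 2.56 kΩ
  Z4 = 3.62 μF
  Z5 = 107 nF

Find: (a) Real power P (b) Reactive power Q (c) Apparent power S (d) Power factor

Step 1 — Angular frequency: ω = 2π·f = 2π·400 = 2513 rad/s.
Step 2 — Component impedances:
  Z1: Z = 1/(jωC) = -j/(ω·C) = 0 - j13.35 Ω
  Z2: Z = 1/(jωC) = -j/(ω·C) = 0 - j1.463e+04 Ω
  Z3: Z = R = 2560 Ω
  Z4: Z = 1/(jωC) = -j/(ω·C) = 0 - j109.9 Ω
  Z5: Z = 1/(jωC) = -j/(ω·C) = 0 - j3719 Ω
Step 3 — Bridge requires nodal analysis (the Z5 bridge couples midpoints C and D, so the two paths cannot be reduced to a simple series/parallel combination). Setting node B to ground and injecting 1 A at node A, the 3-node admittance system at A, C, D solves to V_A = Z_AB = 1452 - j1356 Ω = 1987∠-43.0° Ω.
Step 4 — Source phasor: V = 7.66∠78.1° V = 1.58 + j7.495 V.
Step 5 — Current: I = V / Z = -0.001993 + j0.003301 A = 0.003856∠121.1° A.
Step 6 — Complex power: S = V·I* = 0.02159 - j0.02015 VA.
Step 7 — Real power: P = Re(S) = 0.02159 W.
Step 8 — Reactive power: Q = Im(S) = -0.02015 VAR.
Step 9 — Apparent power: |S| = 0.02953 VA.
Step 10 — Power factor: PF = P/|S| = 0.731 (leading).

(a) P = 0.02159 W  (b) Q = -0.02015 VAR  (c) S = 0.02953 VA  (d) PF = 0.731 (leading)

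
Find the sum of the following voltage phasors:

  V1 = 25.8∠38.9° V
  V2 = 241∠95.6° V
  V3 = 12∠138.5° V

Step 1 — Convert each phasor to rectangular form:
  V1 = 25.8·(cos(38.9°) + j·sin(38.9°)) = 20.08 + j16.2 V
  V2 = 241·(cos(95.6°) + j·sin(95.6°)) = -23.52 + j239.8 V
  V3 = 12·(cos(138.5°) + j·sin(138.5°)) = -8.987 + j7.951 V
Step 2 — Sum components: V_total = -12.43 + j264 V.
Step 3 — Convert to polar: |V_total| = 264.3 V, ∠V_total = 92.7°.

V_total = 264.3∠92.7° V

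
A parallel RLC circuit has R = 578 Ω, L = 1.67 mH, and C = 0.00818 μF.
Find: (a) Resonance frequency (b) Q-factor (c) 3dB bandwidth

Step 1 — Resonance: ω₀ = 1/√(LC) = 1/√(0.00167·8.18e-09) = 2.706e+05 rad/s.
Step 2 — f₀ = ω₀/(2π) = 4.306e+04 Hz.
Step 3 — Parallel Q: Q = R/(ω₀L) = 578/(2.706e+05·0.00167) = 1.279.
Step 4 — Bandwidth: Δω = ω₀/Q = 2.115e+05 rad/s; BW = Δω/(2π) = 3.366e+04 Hz.

(a) f₀ = 4.306e+04 Hz  (b) Q = 1.279  (c) BW = 3.366e+04 Hz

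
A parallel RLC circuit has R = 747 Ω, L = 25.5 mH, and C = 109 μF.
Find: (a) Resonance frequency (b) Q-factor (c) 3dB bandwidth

Step 1 — Resonance: ω₀ = 1/√(LC) = 1/√(0.0255·0.000109) = 599.8 rad/s.
Step 2 — f₀ = ω₀/(2π) = 95.46 Hz.
Step 3 — Parallel Q: Q = R/(ω₀L) = 747/(599.8·0.0255) = 48.84.
Step 4 — Bandwidth: Δω = ω₀/Q = 12.28 rad/s; BW = Δω/(2π) = 1.955 Hz.

(a) f₀ = 95.46 Hz  (b) Q = 48.84  (c) BW = 1.955 Hz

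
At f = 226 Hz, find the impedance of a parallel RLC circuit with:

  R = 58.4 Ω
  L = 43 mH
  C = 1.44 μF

Step 1 — Angular frequency: ω = 2π·f = 2π·226 = 1420 rad/s.
Step 2 — Component impedances:
  R: Z = R = 58.4 Ω
  L: Z = jωL = j·1420·0.043 = 0 + j61.06 Ω
  C: Z = 1/(jωC) = -j/(ω·C) = 0 - j489 Ω
Step 3 — Parallel combination: 1/Z_total = 1/R + 1/L + 1/C; Z_total = 34.34 + j28.74 Ω = 44.78∠39.9° Ω.

Z = 34.34 + j28.74 Ω = 44.78∠39.9° Ω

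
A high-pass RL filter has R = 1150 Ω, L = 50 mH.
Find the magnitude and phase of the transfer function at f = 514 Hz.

Step 1 — Angular frequency: ω = 2π·514 = 3230 rad/s.
Step 2 — Transfer function: H(jω) = jωL/(R + jωL).
Step 3 — Numerator jωL = j·161.5; denominator R + jωL = 1150 + j161.5.
Step 4 — H = 0.01934 + j0.1377.
Step 5 — Magnitude: |H| = 0.1391 (-17.1 dB); phase: φ = 82.0°.

|H| = 0.1391 (-17.1 dB), φ = 82.0°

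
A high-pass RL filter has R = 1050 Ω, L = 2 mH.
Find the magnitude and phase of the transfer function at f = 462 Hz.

Step 1 — Angular frequency: ω = 2π·462 = 2903 rad/s.
Step 2 — Transfer function: H(jω) = jωL/(R + jωL).
Step 3 — Numerator jωL = j·5.806; denominator R + jωL = 1050 + j5.806.
Step 4 — H = 3.057e-05 + j0.005529.
Step 5 — Magnitude: |H| = 0.005529 (-45.1 dB); phase: φ = 89.7°.

|H| = 0.005529 (-45.1 dB), φ = 89.7°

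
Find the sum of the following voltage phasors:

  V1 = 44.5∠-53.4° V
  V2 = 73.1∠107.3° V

Step 1 — Convert each phasor to rectangular form:
  V1 = 44.5·(cos(-53.4°) + j·sin(-53.4°)) = 26.53 - j35.73 V
  V2 = 73.1·(cos(107.3°) + j·sin(107.3°)) = -21.74 + j69.79 V
Step 2 — Sum components: V_total = 4.794 + j34.07 V.
Step 3 — Convert to polar: |V_total| = 34.4 V, ∠V_total = 82.0°.

V_total = 34.4∠82.0° V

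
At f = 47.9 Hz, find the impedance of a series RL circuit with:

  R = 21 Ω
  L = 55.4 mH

Step 1 — Angular frequency: ω = 2π·f = 2π·47.9 = 301 rad/s.
Step 2 — Component impedances:
  R: Z = R = 21 Ω
  L: Z = jωL = j·301·0.0554 = 0 + j16.67 Ω
Step 3 — Series combination: Z_total = R + L = 21 + j16.67 Ω = 26.81∠38.4° Ω.

Z = 21 + j16.67 Ω = 26.81∠38.4° Ω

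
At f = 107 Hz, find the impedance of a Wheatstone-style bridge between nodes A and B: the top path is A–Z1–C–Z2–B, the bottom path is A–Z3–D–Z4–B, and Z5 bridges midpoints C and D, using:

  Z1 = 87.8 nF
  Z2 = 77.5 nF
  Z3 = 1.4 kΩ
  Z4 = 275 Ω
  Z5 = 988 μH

Step 1 — Angular frequency: ω = 2π·f = 2π·107 = 672.3 rad/s.
Step 2 — Component impedances:
  Z1: Z = 1/(jωC) = -j/(ω·C) = 0 - j1.694e+04 Ω
  Z2: Z = 1/(jωC) = -j/(ω·C) = 0 - j1.919e+04 Ω
  Z3: Z = R = 1400 Ω
  Z4: Z = R = 275 Ω
  Z5: Z = jωL = j·672.3·0.000988 = 0 + j0.6642 Ω
Step 3 — Bridge requires nodal analysis (the Z5 bridge couples midpoints C and D, so the two paths cannot be reduced to a simple series/parallel combination). Setting node B to ground and injecting 1 A at node A, the 3-node admittance system at A, C, D solves to V_A = Z_AB = 1665 - j118.9 Ω = 1670∠-4.1° Ω.

Z = 1665 - j118.9 Ω = 1670∠-4.1° Ω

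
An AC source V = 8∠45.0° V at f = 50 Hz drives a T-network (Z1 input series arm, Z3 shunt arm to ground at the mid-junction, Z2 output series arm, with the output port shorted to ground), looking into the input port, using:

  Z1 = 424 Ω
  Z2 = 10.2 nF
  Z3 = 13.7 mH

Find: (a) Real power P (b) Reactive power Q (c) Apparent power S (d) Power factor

Step 1 — Angular frequency: ω = 2π·f = 2π·50 = 314.2 rad/s.
Step 2 — Component impedances:
  Z1: Z = R = 424 Ω
  Z2: Z = 1/(jωC) = -j/(ω·C) = 0 - j3.121e+05 Ω
  Z3: Z = jωL = j·314.2·0.0137 = 0 + j4.304 Ω
Step 3 — With the output port shorted to ground, the output series arm Z2 runs from the junction to ground; the shunt arm Z3 also runs from the junction to ground. They appear in parallel: Z3 || Z2 = 0 + j4.304 Ω.
Step 4 — Series with input arm Z1: Z_in = Z1 + (Z3 || Z2) = 424 + j4.304 Ω = 424∠0.6° Ω.
Step 5 — Source phasor: V = 8∠45.0° V = 5.657 + j5.657 V.
Step 6 — Current: I = V / Z = 0.01348 + j0.0132 A = 0.01887∠44.4° A.
Step 7 — Complex power: S = V·I* = 0.1509 + j0.001532 VA.
Step 8 — Real power: P = Re(S) = 0.1509 W.
Step 9 — Reactive power: Q = Im(S) = 0.001532 VAR.
Step 10 — Apparent power: |S| = 0.1509 VA.
Step 11 — Power factor: PF = P/|S| = 0.9999 (lagging).

(a) P = 0.1509 W  (b) Q = 0.001532 VAR  (c) S = 0.1509 VA  (d) PF = 0.9999 (lagging)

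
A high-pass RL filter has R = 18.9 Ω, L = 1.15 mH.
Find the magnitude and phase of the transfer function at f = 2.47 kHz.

Step 1 — Angular frequency: ω = 2π·2470 = 1.552e+04 rad/s.
Step 2 — Transfer function: H(jω) = jωL/(R + jωL).
Step 3 — Numerator jωL = j·17.85; denominator R + jωL = 18.9 + j17.85.
Step 4 — H = 0.4714 + j0.4992.
Step 5 — Magnitude: |H| = 0.6866 (-3.3 dB); phase: φ = 46.6°.

|H| = 0.6866 (-3.3 dB), φ = 46.6°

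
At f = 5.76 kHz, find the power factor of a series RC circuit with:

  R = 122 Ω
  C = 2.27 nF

Step 1 — Angular frequency: ω = 2π·f = 2π·5760 = 3.619e+04 rad/s.
Step 2 — Component impedances:
  R: Z = R = 122 Ω
  C: Z = 1/(jωC) = -j/(ω·C) = 0 - j1.217e+04 Ω
Step 3 — Series combination: Z_total = R + C = 122 - j1.217e+04 Ω = 1.217e+04∠-89.4° Ω.
Step 4 — Power factor: PF = cos(φ) = Re(Z)/|Z| = 122/1.217e+04 = 0.01002.
Step 5 — Type: Im(Z) = -1.217e+04 ⇒ leading (phase φ = -89.4°).

PF = 0.01002 (leading, φ = -89.4°)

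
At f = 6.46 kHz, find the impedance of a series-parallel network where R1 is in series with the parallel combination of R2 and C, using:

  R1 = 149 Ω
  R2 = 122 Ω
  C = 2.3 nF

Step 1 — Angular frequency: ω = 2π·f = 2π·6460 = 4.059e+04 rad/s.
Step 2 — Component impedances:
  R1: Z = R = 149 Ω
  R2: Z = R = 122 Ω
  C: Z = 1/(jωC) = -j/(ω·C) = 0 - j1.071e+04 Ω
Step 3 — Parallel branch: R2 || C = 1/(1/R2 + 1/C) = 122 - j1.389 Ω.
Step 4 — Series with R1: Z_total = R1 + (R2 || C) = 271 - j1.389 Ω = 271∠-0.3° Ω.

Z = 271 - j1.389 Ω = 271∠-0.3° Ω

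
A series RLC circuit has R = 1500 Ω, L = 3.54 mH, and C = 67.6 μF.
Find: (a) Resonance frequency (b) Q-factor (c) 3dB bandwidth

Step 1 — Resonance condition Im(Z)=0 gives ω₀ = 1/√(LC).
Step 2 — ω₀ = 1/√(0.00354·6.76e-05) = 2044 rad/s.
Step 3 — f₀ = ω₀/(2π) = 325.3 Hz.
Step 4 — Series Q: Q = ω₀L/R = 2044·0.00354/1500 = 0.004824.
Step 5 — 3dB bandwidth: Δω = ω₀/Q = 4.237e+05 rad/s; BW = Δω/(2π) = 6.744e+04 Hz.

(a) f₀ = 325.3 Hz  (b) Q = 0.004824  (c) BW = 6.744e+04 Hz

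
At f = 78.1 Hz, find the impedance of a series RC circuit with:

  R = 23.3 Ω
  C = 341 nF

Step 1 — Angular frequency: ω = 2π·f = 2π·78.1 = 490.7 rad/s.
Step 2 — Component impedances:
  R: Z = R = 23.3 Ω
  C: Z = 1/(jωC) = -j/(ω·C) = 0 - j5976 Ω
Step 3 — Series combination: Z_total = R + C = 23.3 - j5976 Ω = 5976∠-89.8° Ω.

Z = 23.3 - j5976 Ω = 5976∠-89.8° Ω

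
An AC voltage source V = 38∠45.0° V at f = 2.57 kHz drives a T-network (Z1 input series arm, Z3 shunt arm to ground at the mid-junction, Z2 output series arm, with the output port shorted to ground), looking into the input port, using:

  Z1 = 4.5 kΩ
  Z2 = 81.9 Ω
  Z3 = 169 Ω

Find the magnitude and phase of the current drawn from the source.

Step 1 — Angular frequency: ω = 2π·f = 2π·2570 = 1.615e+04 rad/s.
Step 2 — Component impedances:
  Z1: Z = R = 4500 Ω
  Z2: Z = R = 81.9 Ω
  Z3: Z = R = 169 Ω
Step 3 — With the output port shorted to ground, the output series arm Z2 runs from the junction to ground; the shunt arm Z3 also runs from the junction to ground. They appear in parallel: Z3 || Z2 = 55.17 Ω.
Step 4 — Series with input arm Z1: Z_in = Z1 + (Z3 || Z2) = 4555 Ω = 4555∠0.0° Ω.
Step 5 — Source phasor: V = 38∠45.0° V = 26.87 + j26.87 V.
Step 6 — Ohm's law: I = V / Z_total = (26.87 + j26.87) / (4555) = 0.005899 + j0.005899 A.
Step 7 — Convert to polar: |I| = 0.008342 A, ∠I = 45.0°.

I = 0.008342∠45.0° A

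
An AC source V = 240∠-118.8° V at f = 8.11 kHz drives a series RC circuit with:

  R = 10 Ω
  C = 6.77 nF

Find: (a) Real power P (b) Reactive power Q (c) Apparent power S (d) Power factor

Step 1 — Angular frequency: ω = 2π·f = 2π·8110 = 5.096e+04 rad/s.
Step 2 — Component impedances:
  R: Z = R = 10 Ω
  C: Z = 1/(jωC) = -j/(ω·C) = 0 - j2899 Ω
Step 3 — Series combination: Z_total = R + C = 10 - j2899 Ω = 2899∠-89.8° Ω.
Step 4 — Source phasor: V = 240∠-118.8° V = -115.6 - j210.3 V.
Step 5 — Current: I = V / Z = 0.07241 - j0.04014 A = 0.08279∠-29.0° A.
Step 6 — Complex power: S = V·I* = 0.06855 - j19.87 VA.
Step 7 — Real power: P = Re(S) = 0.06855 W.
Step 8 — Reactive power: Q = Im(S) = -19.87 VAR.
Step 9 — Apparent power: |S| = 19.87 VA.
Step 10 — Power factor: PF = P/|S| = 0.00345 (leading).

(a) P = 0.06855 W  (b) Q = -19.87 VAR  (c) S = 19.87 VA  (d) PF = 0.00345 (leading)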